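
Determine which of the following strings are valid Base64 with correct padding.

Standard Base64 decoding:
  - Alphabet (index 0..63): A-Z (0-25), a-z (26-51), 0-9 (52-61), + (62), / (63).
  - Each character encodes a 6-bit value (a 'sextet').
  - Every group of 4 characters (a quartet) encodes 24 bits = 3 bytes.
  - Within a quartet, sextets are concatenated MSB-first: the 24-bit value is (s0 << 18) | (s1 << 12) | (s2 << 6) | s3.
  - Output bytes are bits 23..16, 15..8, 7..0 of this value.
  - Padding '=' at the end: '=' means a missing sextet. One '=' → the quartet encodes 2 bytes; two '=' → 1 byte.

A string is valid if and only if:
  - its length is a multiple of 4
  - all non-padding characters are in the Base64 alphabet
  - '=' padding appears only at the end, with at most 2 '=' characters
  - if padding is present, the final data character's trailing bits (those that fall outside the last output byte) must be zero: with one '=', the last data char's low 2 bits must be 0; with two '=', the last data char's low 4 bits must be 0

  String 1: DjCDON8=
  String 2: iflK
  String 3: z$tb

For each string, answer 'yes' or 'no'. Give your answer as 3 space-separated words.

String 1: 'DjCDON8=' → valid
String 2: 'iflK' → valid
String 3: 'z$tb' → invalid (bad char(s): ['$'])

Answer: yes yes no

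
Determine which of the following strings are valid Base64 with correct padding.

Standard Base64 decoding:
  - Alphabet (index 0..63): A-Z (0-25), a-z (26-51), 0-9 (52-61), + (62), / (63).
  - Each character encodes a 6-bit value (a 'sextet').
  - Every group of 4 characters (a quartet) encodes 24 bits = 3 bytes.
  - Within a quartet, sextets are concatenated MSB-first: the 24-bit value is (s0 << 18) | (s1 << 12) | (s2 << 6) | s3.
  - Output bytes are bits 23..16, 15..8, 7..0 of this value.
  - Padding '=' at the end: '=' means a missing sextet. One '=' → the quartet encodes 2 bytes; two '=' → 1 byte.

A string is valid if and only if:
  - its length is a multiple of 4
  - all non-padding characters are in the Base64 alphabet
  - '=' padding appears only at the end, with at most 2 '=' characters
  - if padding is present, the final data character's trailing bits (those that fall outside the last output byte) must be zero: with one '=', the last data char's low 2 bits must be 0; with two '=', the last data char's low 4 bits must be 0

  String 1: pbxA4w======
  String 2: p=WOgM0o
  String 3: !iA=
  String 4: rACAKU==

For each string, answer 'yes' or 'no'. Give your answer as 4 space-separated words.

Answer: no no no no

Derivation:
String 1: 'pbxA4w======' → invalid (6 pad chars (max 2))
String 2: 'p=WOgM0o' → invalid (bad char(s): ['=']; '=' in middle)
String 3: '!iA=' → invalid (bad char(s): ['!'])
String 4: 'rACAKU==' → invalid (bad trailing bits)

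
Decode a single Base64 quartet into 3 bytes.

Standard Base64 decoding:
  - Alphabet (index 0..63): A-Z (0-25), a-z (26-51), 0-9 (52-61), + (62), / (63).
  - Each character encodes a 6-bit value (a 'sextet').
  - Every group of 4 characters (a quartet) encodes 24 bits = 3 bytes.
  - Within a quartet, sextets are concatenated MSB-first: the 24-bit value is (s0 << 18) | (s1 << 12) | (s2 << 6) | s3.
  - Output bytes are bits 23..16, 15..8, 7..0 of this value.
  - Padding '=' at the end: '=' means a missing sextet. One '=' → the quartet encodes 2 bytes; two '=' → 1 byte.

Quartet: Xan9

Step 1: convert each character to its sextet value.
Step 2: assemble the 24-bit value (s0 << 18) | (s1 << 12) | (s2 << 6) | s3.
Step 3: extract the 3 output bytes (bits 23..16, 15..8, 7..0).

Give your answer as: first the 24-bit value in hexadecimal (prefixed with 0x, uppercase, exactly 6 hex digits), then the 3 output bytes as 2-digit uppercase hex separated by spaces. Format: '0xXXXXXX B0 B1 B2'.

Sextets: X=23, a=26, n=39, 9=61
24-bit: (23<<18) | (26<<12) | (39<<6) | 61
      = 0x5C0000 | 0x01A000 | 0x0009C0 | 0x00003D
      = 0x5DA9FD
Bytes: (v>>16)&0xFF=5D, (v>>8)&0xFF=A9, v&0xFF=FD

Answer: 0x5DA9FD 5D A9 FD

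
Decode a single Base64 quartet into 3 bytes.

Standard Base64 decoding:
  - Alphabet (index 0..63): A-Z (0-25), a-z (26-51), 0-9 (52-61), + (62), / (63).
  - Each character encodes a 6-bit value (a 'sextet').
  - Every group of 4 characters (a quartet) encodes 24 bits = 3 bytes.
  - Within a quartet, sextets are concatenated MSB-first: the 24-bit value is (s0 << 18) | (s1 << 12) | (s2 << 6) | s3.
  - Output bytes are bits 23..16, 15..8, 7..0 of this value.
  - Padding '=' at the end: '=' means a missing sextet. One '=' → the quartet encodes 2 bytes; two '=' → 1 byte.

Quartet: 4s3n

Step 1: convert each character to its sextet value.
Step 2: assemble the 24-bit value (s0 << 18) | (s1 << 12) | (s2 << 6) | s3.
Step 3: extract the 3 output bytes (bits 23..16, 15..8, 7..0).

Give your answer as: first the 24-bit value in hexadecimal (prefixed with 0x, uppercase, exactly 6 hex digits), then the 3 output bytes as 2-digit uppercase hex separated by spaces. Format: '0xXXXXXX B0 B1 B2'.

Answer: 0xE2CDE7 E2 CD E7

Derivation:
Sextets: 4=56, s=44, 3=55, n=39
24-bit: (56<<18) | (44<<12) | (55<<6) | 39
      = 0xE00000 | 0x02C000 | 0x000DC0 | 0x000027
      = 0xE2CDE7
Bytes: (v>>16)&0xFF=E2, (v>>8)&0xFF=CD, v&0xFF=E7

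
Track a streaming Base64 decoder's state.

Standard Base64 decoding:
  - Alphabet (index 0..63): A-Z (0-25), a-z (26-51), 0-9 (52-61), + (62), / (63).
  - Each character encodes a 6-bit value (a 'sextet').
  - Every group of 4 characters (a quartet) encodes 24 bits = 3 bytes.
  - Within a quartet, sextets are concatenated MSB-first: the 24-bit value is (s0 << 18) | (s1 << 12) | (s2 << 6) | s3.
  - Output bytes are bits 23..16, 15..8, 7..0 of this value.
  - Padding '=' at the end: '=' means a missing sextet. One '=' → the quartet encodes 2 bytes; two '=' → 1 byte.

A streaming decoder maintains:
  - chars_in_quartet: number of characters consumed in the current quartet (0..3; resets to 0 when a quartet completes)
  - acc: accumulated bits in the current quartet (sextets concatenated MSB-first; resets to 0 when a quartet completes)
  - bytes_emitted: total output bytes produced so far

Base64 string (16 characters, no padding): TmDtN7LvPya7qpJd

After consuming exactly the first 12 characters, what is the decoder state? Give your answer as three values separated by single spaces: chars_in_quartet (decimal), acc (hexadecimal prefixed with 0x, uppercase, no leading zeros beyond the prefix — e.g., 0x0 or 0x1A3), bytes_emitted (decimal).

After char 0 ('T'=19): chars_in_quartet=1 acc=0x13 bytes_emitted=0
After char 1 ('m'=38): chars_in_quartet=2 acc=0x4E6 bytes_emitted=0
After char 2 ('D'=3): chars_in_quartet=3 acc=0x13983 bytes_emitted=0
After char 3 ('t'=45): chars_in_quartet=4 acc=0x4E60ED -> emit 4E 60 ED, reset; bytes_emitted=3
After char 4 ('N'=13): chars_in_quartet=1 acc=0xD bytes_emitted=3
After char 5 ('7'=59): chars_in_quartet=2 acc=0x37B bytes_emitted=3
After char 6 ('L'=11): chars_in_quartet=3 acc=0xDECB bytes_emitted=3
After char 7 ('v'=47): chars_in_quartet=4 acc=0x37B2EF -> emit 37 B2 EF, reset; bytes_emitted=6
After char 8 ('P'=15): chars_in_quartet=1 acc=0xF bytes_emitted=6
After char 9 ('y'=50): chars_in_quartet=2 acc=0x3F2 bytes_emitted=6
After char 10 ('a'=26): chars_in_quartet=3 acc=0xFC9A bytes_emitted=6
After char 11 ('7'=59): chars_in_quartet=4 acc=0x3F26BB -> emit 3F 26 BB, reset; bytes_emitted=9

Answer: 0 0x0 9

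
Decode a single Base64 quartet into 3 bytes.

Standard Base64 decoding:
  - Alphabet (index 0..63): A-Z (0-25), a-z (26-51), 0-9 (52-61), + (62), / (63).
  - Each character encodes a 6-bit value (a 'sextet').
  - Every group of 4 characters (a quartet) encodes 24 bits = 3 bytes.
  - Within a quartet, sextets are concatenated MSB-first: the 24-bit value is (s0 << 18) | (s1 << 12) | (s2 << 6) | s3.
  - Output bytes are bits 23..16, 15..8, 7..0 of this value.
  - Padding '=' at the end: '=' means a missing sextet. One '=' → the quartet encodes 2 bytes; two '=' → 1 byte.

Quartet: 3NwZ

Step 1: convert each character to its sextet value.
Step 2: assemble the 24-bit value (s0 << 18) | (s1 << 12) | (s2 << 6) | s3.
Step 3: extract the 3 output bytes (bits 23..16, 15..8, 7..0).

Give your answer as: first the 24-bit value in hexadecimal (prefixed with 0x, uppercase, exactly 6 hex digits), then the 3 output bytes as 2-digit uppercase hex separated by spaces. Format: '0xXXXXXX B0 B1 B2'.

Sextets: 3=55, N=13, w=48, Z=25
24-bit: (55<<18) | (13<<12) | (48<<6) | 25
      = 0xDC0000 | 0x00D000 | 0x000C00 | 0x000019
      = 0xDCDC19
Bytes: (v>>16)&0xFF=DC, (v>>8)&0xFF=DC, v&0xFF=19

Answer: 0xDCDC19 DC DC 19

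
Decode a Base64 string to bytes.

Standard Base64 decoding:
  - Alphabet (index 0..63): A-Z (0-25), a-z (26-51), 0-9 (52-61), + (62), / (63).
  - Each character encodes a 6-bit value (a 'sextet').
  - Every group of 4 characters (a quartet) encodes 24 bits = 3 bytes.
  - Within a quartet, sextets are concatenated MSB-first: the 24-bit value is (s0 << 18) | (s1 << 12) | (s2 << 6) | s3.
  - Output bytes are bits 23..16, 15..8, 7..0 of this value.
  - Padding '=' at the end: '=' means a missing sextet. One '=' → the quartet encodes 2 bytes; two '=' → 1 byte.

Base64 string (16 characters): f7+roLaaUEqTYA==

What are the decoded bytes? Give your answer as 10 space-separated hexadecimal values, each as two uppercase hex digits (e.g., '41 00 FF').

Answer: 7F BF AB A0 B6 9A 50 4A 93 60

Derivation:
After char 0 ('f'=31): chars_in_quartet=1 acc=0x1F bytes_emitted=0
After char 1 ('7'=59): chars_in_quartet=2 acc=0x7FB bytes_emitted=0
After char 2 ('+'=62): chars_in_quartet=3 acc=0x1FEFE bytes_emitted=0
After char 3 ('r'=43): chars_in_quartet=4 acc=0x7FBFAB -> emit 7F BF AB, reset; bytes_emitted=3
After char 4 ('o'=40): chars_in_quartet=1 acc=0x28 bytes_emitted=3
After char 5 ('L'=11): chars_in_quartet=2 acc=0xA0B bytes_emitted=3
After char 6 ('a'=26): chars_in_quartet=3 acc=0x282DA bytes_emitted=3
After char 7 ('a'=26): chars_in_quartet=4 acc=0xA0B69A -> emit A0 B6 9A, reset; bytes_emitted=6
After char 8 ('U'=20): chars_in_quartet=1 acc=0x14 bytes_emitted=6
After char 9 ('E'=4): chars_in_quartet=2 acc=0x504 bytes_emitted=6
After char 10 ('q'=42): chars_in_quartet=3 acc=0x1412A bytes_emitted=6
After char 11 ('T'=19): chars_in_quartet=4 acc=0x504A93 -> emit 50 4A 93, reset; bytes_emitted=9
After char 12 ('Y'=24): chars_in_quartet=1 acc=0x18 bytes_emitted=9
After char 13 ('A'=0): chars_in_quartet=2 acc=0x600 bytes_emitted=9
Padding '==': partial quartet acc=0x600 -> emit 60; bytes_emitted=10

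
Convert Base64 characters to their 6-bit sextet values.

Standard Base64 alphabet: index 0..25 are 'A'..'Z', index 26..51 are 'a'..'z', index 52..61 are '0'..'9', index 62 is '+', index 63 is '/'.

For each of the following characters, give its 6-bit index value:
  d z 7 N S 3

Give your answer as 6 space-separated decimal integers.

Answer: 29 51 59 13 18 55

Derivation:
'd': a..z range, 26 + ord('d') − ord('a') = 29
'z': a..z range, 26 + ord('z') − ord('a') = 51
'7': 0..9 range, 52 + ord('7') − ord('0') = 59
'N': A..Z range, ord('N') − ord('A') = 13
'S': A..Z range, ord('S') − ord('A') = 18
'3': 0..9 range, 52 + ord('3') − ord('0') = 55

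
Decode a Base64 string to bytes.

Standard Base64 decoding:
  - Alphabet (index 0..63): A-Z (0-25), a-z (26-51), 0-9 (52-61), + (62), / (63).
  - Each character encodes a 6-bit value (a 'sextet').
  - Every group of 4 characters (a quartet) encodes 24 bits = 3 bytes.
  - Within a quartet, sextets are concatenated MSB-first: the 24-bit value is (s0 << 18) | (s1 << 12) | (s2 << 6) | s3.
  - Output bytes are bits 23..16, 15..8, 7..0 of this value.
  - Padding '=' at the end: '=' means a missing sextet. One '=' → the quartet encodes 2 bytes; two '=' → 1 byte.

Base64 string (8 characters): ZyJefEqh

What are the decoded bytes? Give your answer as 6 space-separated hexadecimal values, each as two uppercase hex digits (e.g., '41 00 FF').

After char 0 ('Z'=25): chars_in_quartet=1 acc=0x19 bytes_emitted=0
After char 1 ('y'=50): chars_in_quartet=2 acc=0x672 bytes_emitted=0
After char 2 ('J'=9): chars_in_quartet=3 acc=0x19C89 bytes_emitted=0
After char 3 ('e'=30): chars_in_quartet=4 acc=0x67225E -> emit 67 22 5E, reset; bytes_emitted=3
After char 4 ('f'=31): chars_in_quartet=1 acc=0x1F bytes_emitted=3
After char 5 ('E'=4): chars_in_quartet=2 acc=0x7C4 bytes_emitted=3
After char 6 ('q'=42): chars_in_quartet=3 acc=0x1F12A bytes_emitted=3
After char 7 ('h'=33): chars_in_quartet=4 acc=0x7C4AA1 -> emit 7C 4A A1, reset; bytes_emitted=6

Answer: 67 22 5E 7C 4A A1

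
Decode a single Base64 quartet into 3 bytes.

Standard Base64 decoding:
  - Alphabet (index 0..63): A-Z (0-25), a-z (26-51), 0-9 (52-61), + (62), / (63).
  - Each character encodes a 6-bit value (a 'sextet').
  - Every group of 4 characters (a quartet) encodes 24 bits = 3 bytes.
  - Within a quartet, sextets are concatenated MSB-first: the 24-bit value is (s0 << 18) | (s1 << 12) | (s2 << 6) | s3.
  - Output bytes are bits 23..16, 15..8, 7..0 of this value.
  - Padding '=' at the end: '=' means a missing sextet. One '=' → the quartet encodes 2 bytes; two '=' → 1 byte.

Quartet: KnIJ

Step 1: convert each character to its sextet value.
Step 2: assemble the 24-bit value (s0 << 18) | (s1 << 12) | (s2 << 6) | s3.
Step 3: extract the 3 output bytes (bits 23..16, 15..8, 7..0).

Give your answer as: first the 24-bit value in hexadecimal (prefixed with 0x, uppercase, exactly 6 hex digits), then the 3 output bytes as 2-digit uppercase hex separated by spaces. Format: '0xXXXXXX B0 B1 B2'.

Answer: 0x2A7209 2A 72 09

Derivation:
Sextets: K=10, n=39, I=8, J=9
24-bit: (10<<18) | (39<<12) | (8<<6) | 9
      = 0x280000 | 0x027000 | 0x000200 | 0x000009
      = 0x2A7209
Bytes: (v>>16)&0xFF=2A, (v>>8)&0xFF=72, v&0xFF=09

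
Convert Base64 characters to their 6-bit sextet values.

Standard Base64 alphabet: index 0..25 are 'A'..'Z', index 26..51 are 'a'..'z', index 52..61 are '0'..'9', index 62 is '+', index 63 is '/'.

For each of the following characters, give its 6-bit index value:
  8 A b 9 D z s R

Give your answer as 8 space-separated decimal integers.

'8': 0..9 range, 52 + ord('8') − ord('0') = 60
'A': A..Z range, ord('A') − ord('A') = 0
'b': a..z range, 26 + ord('b') − ord('a') = 27
'9': 0..9 range, 52 + ord('9') − ord('0') = 61
'D': A..Z range, ord('D') − ord('A') = 3
'z': a..z range, 26 + ord('z') − ord('a') = 51
's': a..z range, 26 + ord('s') − ord('a') = 44
'R': A..Z range, ord('R') − ord('A') = 17

Answer: 60 0 27 61 3 51 44 17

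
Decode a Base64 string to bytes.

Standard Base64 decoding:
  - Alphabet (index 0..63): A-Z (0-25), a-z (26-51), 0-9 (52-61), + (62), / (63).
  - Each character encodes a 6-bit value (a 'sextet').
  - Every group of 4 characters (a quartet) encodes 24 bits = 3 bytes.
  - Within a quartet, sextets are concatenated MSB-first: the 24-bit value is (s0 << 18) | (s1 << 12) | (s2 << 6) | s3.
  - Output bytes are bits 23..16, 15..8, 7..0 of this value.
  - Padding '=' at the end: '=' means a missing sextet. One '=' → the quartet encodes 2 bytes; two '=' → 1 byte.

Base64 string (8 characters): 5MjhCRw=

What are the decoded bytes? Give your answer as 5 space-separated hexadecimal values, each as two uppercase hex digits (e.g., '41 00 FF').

After char 0 ('5'=57): chars_in_quartet=1 acc=0x39 bytes_emitted=0
After char 1 ('M'=12): chars_in_quartet=2 acc=0xE4C bytes_emitted=0
After char 2 ('j'=35): chars_in_quartet=3 acc=0x39323 bytes_emitted=0
After char 3 ('h'=33): chars_in_quartet=4 acc=0xE4C8E1 -> emit E4 C8 E1, reset; bytes_emitted=3
After char 4 ('C'=2): chars_in_quartet=1 acc=0x2 bytes_emitted=3
After char 5 ('R'=17): chars_in_quartet=2 acc=0x91 bytes_emitted=3
After char 6 ('w'=48): chars_in_quartet=3 acc=0x2470 bytes_emitted=3
Padding '=': partial quartet acc=0x2470 -> emit 09 1C; bytes_emitted=5

Answer: E4 C8 E1 09 1C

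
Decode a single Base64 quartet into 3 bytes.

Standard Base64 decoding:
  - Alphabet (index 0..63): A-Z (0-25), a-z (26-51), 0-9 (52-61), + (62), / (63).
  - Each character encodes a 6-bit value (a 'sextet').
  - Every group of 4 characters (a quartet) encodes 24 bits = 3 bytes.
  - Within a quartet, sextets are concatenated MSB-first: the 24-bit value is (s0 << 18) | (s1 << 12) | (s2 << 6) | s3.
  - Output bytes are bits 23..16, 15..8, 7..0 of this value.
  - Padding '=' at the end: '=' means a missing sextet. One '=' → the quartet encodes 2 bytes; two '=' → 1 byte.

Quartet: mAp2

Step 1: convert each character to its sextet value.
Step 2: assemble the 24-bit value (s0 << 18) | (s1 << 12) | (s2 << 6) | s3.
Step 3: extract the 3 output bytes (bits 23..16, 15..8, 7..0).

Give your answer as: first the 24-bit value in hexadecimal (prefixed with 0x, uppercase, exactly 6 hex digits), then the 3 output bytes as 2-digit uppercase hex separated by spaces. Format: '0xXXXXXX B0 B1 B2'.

Answer: 0x980A76 98 0A 76

Derivation:
Sextets: m=38, A=0, p=41, 2=54
24-bit: (38<<18) | (0<<12) | (41<<6) | 54
      = 0x980000 | 0x000000 | 0x000A40 | 0x000036
      = 0x980A76
Bytes: (v>>16)&0xFF=98, (v>>8)&0xFF=0A, v&0xFF=76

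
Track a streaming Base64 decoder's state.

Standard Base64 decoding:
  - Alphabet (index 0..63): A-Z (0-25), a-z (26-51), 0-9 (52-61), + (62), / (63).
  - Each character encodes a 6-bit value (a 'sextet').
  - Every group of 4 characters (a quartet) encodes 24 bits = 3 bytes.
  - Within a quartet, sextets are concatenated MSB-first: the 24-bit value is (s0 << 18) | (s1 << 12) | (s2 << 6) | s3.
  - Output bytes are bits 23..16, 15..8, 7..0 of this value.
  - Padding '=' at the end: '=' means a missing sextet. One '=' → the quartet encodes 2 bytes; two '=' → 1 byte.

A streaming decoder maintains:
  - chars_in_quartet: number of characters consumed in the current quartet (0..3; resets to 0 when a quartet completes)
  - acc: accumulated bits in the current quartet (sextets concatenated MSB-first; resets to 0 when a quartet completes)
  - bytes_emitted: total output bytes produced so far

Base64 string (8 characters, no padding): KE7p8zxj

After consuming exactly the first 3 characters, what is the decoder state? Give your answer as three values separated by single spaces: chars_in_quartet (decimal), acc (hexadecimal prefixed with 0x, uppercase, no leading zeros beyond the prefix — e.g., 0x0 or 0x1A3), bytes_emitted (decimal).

Answer: 3 0xA13B 0

Derivation:
After char 0 ('K'=10): chars_in_quartet=1 acc=0xA bytes_emitted=0
After char 1 ('E'=4): chars_in_quartet=2 acc=0x284 bytes_emitted=0
After char 2 ('7'=59): chars_in_quartet=3 acc=0xA13B bytes_emitted=0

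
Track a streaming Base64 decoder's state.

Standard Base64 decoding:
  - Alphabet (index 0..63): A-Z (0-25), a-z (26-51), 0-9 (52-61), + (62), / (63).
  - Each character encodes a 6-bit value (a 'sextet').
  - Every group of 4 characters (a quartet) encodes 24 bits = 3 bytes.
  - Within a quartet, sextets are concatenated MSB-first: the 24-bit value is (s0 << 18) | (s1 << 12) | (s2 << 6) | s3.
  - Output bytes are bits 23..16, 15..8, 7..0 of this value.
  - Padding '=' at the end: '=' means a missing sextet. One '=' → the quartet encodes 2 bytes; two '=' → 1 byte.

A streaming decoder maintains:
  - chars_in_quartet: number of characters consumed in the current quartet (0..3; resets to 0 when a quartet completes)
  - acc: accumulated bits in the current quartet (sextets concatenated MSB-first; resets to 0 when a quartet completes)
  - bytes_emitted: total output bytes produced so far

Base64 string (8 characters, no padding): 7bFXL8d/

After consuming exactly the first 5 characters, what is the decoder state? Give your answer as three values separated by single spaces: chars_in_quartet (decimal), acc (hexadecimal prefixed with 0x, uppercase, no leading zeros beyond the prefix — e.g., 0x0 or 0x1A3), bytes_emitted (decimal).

Answer: 1 0xB 3

Derivation:
After char 0 ('7'=59): chars_in_quartet=1 acc=0x3B bytes_emitted=0
After char 1 ('b'=27): chars_in_quartet=2 acc=0xEDB bytes_emitted=0
After char 2 ('F'=5): chars_in_quartet=3 acc=0x3B6C5 bytes_emitted=0
After char 3 ('X'=23): chars_in_quartet=4 acc=0xEDB157 -> emit ED B1 57, reset; bytes_emitted=3
After char 4 ('L'=11): chars_in_quartet=1 acc=0xB bytes_emitted=3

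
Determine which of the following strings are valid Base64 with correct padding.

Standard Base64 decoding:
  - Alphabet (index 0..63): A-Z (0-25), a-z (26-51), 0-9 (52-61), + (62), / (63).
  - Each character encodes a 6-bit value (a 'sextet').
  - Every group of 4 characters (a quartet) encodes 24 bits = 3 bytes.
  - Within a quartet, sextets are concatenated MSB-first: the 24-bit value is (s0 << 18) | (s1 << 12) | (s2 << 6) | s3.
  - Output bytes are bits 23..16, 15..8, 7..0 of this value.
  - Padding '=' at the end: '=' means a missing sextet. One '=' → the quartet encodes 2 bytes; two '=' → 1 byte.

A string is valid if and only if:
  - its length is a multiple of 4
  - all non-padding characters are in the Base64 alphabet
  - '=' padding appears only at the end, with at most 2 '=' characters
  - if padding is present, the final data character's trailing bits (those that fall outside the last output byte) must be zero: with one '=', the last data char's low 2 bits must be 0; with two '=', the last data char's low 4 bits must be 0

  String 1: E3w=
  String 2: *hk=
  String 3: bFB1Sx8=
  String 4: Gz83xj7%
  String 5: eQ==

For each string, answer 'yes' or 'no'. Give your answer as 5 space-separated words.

String 1: 'E3w=' → valid
String 2: '*hk=' → invalid (bad char(s): ['*'])
String 3: 'bFB1Sx8=' → valid
String 4: 'Gz83xj7%' → invalid (bad char(s): ['%'])
String 5: 'eQ==' → valid

Answer: yes no yes no yes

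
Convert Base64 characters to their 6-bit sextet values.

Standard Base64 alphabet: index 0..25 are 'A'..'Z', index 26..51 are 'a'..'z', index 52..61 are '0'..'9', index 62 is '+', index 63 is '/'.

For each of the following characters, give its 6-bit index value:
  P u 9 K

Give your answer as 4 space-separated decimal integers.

Answer: 15 46 61 10

Derivation:
'P': A..Z range, ord('P') − ord('A') = 15
'u': a..z range, 26 + ord('u') − ord('a') = 46
'9': 0..9 range, 52 + ord('9') − ord('0') = 61
'K': A..Z range, ord('K') − ord('A') = 10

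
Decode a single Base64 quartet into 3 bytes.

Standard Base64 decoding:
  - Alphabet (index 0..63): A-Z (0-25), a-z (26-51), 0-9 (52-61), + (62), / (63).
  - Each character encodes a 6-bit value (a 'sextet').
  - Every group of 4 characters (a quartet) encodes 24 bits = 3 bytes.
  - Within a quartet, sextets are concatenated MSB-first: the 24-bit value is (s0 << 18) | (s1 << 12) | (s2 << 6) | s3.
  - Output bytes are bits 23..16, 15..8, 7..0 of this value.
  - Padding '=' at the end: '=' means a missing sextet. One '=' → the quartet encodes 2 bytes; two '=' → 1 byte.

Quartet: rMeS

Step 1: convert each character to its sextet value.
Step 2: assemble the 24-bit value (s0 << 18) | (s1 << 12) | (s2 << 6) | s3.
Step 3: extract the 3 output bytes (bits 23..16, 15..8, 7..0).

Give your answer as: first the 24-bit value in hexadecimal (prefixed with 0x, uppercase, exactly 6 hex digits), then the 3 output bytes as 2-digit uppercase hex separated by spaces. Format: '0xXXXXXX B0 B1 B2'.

Answer: 0xACC792 AC C7 92

Derivation:
Sextets: r=43, M=12, e=30, S=18
24-bit: (43<<18) | (12<<12) | (30<<6) | 18
      = 0xAC0000 | 0x00C000 | 0x000780 | 0x000012
      = 0xACC792
Bytes: (v>>16)&0xFF=AC, (v>>8)&0xFF=C7, v&0xFF=92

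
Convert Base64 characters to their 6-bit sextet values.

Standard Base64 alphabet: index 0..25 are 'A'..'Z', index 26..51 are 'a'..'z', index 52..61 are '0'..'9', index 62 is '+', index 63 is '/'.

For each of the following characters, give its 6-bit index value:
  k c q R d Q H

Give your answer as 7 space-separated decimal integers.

Answer: 36 28 42 17 29 16 7

Derivation:
'k': a..z range, 26 + ord('k') − ord('a') = 36
'c': a..z range, 26 + ord('c') − ord('a') = 28
'q': a..z range, 26 + ord('q') − ord('a') = 42
'R': A..Z range, ord('R') − ord('A') = 17
'd': a..z range, 26 + ord('d') − ord('a') = 29
'Q': A..Z range, ord('Q') − ord('A') = 16
'H': A..Z range, ord('H') − ord('A') = 7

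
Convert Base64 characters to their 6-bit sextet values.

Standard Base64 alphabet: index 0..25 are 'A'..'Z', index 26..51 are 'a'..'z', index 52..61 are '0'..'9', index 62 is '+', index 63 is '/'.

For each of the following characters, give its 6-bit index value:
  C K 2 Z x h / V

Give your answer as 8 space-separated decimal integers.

Answer: 2 10 54 25 49 33 63 21

Derivation:
'C': A..Z range, ord('C') − ord('A') = 2
'K': A..Z range, ord('K') − ord('A') = 10
'2': 0..9 range, 52 + ord('2') − ord('0') = 54
'Z': A..Z range, ord('Z') − ord('A') = 25
'x': a..z range, 26 + ord('x') − ord('a') = 49
'h': a..z range, 26 + ord('h') − ord('a') = 33
'/': index 63
'V': A..Z range, ord('V') − ord('A') = 21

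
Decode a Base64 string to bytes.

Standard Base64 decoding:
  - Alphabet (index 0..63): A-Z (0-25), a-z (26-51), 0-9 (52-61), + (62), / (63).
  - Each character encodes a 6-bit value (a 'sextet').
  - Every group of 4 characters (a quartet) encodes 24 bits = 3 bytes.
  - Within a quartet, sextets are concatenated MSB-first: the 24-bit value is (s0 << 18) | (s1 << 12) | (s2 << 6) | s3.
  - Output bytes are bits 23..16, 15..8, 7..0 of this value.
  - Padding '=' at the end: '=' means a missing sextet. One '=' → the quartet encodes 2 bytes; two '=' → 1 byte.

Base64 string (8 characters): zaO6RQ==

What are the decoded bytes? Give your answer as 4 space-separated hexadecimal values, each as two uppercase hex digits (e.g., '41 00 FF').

After char 0 ('z'=51): chars_in_quartet=1 acc=0x33 bytes_emitted=0
After char 1 ('a'=26): chars_in_quartet=2 acc=0xCDA bytes_emitted=0
After char 2 ('O'=14): chars_in_quartet=3 acc=0x3368E bytes_emitted=0
After char 3 ('6'=58): chars_in_quartet=4 acc=0xCDA3BA -> emit CD A3 BA, reset; bytes_emitted=3
After char 4 ('R'=17): chars_in_quartet=1 acc=0x11 bytes_emitted=3
After char 5 ('Q'=16): chars_in_quartet=2 acc=0x450 bytes_emitted=3
Padding '==': partial quartet acc=0x450 -> emit 45; bytes_emitted=4

Answer: CD A3 BA 45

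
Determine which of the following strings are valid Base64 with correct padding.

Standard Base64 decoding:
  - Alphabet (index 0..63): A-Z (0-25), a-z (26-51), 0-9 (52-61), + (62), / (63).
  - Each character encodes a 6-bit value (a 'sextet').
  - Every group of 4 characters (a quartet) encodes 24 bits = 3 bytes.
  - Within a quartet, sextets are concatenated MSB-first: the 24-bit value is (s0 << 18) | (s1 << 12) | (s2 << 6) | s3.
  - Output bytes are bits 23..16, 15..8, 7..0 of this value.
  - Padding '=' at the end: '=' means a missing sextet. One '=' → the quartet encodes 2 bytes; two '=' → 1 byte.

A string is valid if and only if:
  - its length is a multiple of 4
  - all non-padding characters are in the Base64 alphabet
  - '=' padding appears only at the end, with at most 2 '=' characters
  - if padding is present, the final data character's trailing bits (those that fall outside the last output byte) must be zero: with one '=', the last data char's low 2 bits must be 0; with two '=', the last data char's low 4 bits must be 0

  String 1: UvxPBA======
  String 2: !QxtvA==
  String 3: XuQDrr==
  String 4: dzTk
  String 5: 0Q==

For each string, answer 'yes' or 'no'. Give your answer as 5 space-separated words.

String 1: 'UvxPBA======' → invalid (6 pad chars (max 2))
String 2: '!QxtvA==' → invalid (bad char(s): ['!'])
String 3: 'XuQDrr==' → invalid (bad trailing bits)
String 4: 'dzTk' → valid
String 5: '0Q==' → valid

Answer: no no no yes yes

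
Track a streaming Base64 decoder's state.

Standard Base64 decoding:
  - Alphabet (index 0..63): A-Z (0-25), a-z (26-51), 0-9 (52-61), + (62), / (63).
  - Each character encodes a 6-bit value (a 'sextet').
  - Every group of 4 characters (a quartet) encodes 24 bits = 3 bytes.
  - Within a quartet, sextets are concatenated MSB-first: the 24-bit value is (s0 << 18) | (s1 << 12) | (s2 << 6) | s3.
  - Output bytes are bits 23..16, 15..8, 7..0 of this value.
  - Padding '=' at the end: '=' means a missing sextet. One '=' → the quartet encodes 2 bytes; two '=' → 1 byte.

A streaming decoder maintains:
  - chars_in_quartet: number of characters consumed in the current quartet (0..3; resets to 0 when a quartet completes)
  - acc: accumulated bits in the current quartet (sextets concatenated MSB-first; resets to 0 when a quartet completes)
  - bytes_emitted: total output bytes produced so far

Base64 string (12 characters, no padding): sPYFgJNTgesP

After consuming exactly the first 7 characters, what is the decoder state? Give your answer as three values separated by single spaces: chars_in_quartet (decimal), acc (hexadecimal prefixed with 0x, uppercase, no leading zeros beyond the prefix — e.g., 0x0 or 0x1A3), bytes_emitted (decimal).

After char 0 ('s'=44): chars_in_quartet=1 acc=0x2C bytes_emitted=0
After char 1 ('P'=15): chars_in_quartet=2 acc=0xB0F bytes_emitted=0
After char 2 ('Y'=24): chars_in_quartet=3 acc=0x2C3D8 bytes_emitted=0
After char 3 ('F'=5): chars_in_quartet=4 acc=0xB0F605 -> emit B0 F6 05, reset; bytes_emitted=3
After char 4 ('g'=32): chars_in_quartet=1 acc=0x20 bytes_emitted=3
After char 5 ('J'=9): chars_in_quartet=2 acc=0x809 bytes_emitted=3
After char 6 ('N'=13): chars_in_quartet=3 acc=0x2024D bytes_emitted=3

Answer: 3 0x2024D 3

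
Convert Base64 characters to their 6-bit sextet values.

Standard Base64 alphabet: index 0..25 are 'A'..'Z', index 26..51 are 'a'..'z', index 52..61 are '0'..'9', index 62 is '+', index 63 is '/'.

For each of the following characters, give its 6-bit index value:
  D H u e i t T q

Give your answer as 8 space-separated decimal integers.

Answer: 3 7 46 30 34 45 19 42

Derivation:
'D': A..Z range, ord('D') − ord('A') = 3
'H': A..Z range, ord('H') − ord('A') = 7
'u': a..z range, 26 + ord('u') − ord('a') = 46
'e': a..z range, 26 + ord('e') − ord('a') = 30
'i': a..z range, 26 + ord('i') − ord('a') = 34
't': a..z range, 26 + ord('t') − ord('a') = 45
'T': A..Z range, ord('T') − ord('A') = 19
'q': a..z range, 26 + ord('q') − ord('a') = 42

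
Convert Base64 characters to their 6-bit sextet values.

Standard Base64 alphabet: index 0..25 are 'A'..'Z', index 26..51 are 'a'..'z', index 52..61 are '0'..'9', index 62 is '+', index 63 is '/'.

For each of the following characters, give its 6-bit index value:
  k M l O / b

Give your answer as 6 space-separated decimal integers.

Answer: 36 12 37 14 63 27

Derivation:
'k': a..z range, 26 + ord('k') − ord('a') = 36
'M': A..Z range, ord('M') − ord('A') = 12
'l': a..z range, 26 + ord('l') − ord('a') = 37
'O': A..Z range, ord('O') − ord('A') = 14
'/': index 63
'b': a..z range, 26 + ord('b') − ord('a') = 27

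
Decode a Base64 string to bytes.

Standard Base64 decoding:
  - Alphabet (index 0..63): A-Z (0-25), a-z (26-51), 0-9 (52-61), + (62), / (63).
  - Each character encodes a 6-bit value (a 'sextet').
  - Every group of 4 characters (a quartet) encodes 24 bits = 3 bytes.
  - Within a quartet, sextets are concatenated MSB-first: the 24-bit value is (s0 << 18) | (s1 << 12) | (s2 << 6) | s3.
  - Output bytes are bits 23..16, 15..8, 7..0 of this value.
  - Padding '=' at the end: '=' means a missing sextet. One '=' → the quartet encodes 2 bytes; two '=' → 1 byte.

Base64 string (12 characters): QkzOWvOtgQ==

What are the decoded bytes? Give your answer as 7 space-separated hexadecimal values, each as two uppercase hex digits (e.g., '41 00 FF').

After char 0 ('Q'=16): chars_in_quartet=1 acc=0x10 bytes_emitted=0
After char 1 ('k'=36): chars_in_quartet=2 acc=0x424 bytes_emitted=0
After char 2 ('z'=51): chars_in_quartet=3 acc=0x10933 bytes_emitted=0
After char 3 ('O'=14): chars_in_quartet=4 acc=0x424CCE -> emit 42 4C CE, reset; bytes_emitted=3
After char 4 ('W'=22): chars_in_quartet=1 acc=0x16 bytes_emitted=3
After char 5 ('v'=47): chars_in_quartet=2 acc=0x5AF bytes_emitted=3
After char 6 ('O'=14): chars_in_quartet=3 acc=0x16BCE bytes_emitted=3
After char 7 ('t'=45): chars_in_quartet=4 acc=0x5AF3AD -> emit 5A F3 AD, reset; bytes_emitted=6
After char 8 ('g'=32): chars_in_quartet=1 acc=0x20 bytes_emitted=6
After char 9 ('Q'=16): chars_in_quartet=2 acc=0x810 bytes_emitted=6
Padding '==': partial quartet acc=0x810 -> emit 81; bytes_emitted=7

Answer: 42 4C CE 5A F3 AD 81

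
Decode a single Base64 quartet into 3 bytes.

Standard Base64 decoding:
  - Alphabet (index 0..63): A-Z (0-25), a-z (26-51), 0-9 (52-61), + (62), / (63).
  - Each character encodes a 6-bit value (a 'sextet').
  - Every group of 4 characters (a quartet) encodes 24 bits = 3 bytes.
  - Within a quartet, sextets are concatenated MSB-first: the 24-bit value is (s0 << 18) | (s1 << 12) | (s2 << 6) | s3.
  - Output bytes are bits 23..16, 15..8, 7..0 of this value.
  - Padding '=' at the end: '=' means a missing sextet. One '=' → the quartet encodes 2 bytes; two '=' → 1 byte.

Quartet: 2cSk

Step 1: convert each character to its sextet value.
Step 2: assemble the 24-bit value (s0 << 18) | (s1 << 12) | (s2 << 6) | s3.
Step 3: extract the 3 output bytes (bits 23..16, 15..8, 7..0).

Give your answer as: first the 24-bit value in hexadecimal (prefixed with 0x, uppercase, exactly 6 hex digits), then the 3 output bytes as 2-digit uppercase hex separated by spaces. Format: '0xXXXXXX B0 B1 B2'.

Sextets: 2=54, c=28, S=18, k=36
24-bit: (54<<18) | (28<<12) | (18<<6) | 36
      = 0xD80000 | 0x01C000 | 0x000480 | 0x000024
      = 0xD9C4A4
Bytes: (v>>16)&0xFF=D9, (v>>8)&0xFF=C4, v&0xFF=A4

Answer: 0xD9C4A4 D9 C4 A4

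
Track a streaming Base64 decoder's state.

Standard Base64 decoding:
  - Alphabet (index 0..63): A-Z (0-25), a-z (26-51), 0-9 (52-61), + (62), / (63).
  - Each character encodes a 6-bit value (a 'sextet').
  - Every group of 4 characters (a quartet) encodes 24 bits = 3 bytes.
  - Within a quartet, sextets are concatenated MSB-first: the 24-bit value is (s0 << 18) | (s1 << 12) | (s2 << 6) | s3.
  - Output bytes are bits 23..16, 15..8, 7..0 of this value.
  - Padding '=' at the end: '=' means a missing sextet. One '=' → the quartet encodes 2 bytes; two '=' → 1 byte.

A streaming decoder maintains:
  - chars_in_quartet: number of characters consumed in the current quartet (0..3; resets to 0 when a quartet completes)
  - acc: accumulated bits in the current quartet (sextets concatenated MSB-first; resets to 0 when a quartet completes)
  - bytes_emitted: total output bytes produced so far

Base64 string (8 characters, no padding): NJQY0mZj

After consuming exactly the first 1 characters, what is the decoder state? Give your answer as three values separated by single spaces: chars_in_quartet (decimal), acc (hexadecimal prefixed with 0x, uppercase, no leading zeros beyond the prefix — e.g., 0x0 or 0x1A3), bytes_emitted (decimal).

Answer: 1 0xD 0

Derivation:
After char 0 ('N'=13): chars_in_quartet=1 acc=0xD bytes_emitted=0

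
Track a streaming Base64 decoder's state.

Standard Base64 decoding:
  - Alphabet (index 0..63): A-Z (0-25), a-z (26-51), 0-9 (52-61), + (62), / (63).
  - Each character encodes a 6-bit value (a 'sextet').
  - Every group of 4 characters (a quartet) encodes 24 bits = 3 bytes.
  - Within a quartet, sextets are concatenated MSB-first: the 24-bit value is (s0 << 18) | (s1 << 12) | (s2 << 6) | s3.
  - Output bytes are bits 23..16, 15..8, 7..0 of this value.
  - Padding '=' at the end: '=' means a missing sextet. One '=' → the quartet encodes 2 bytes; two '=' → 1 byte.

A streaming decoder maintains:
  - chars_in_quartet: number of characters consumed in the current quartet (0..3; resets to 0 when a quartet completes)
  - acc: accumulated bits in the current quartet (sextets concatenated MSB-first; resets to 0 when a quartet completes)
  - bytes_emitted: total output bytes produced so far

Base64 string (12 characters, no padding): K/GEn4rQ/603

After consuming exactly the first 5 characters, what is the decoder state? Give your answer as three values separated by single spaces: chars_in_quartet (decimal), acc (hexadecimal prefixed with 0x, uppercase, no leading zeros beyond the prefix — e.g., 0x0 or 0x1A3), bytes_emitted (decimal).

Answer: 1 0x27 3

Derivation:
After char 0 ('K'=10): chars_in_quartet=1 acc=0xA bytes_emitted=0
After char 1 ('/'=63): chars_in_quartet=2 acc=0x2BF bytes_emitted=0
After char 2 ('G'=6): chars_in_quartet=3 acc=0xAFC6 bytes_emitted=0
After char 3 ('E'=4): chars_in_quartet=4 acc=0x2BF184 -> emit 2B F1 84, reset; bytes_emitted=3
After char 4 ('n'=39): chars_in_quartet=1 acc=0x27 bytes_emitted=3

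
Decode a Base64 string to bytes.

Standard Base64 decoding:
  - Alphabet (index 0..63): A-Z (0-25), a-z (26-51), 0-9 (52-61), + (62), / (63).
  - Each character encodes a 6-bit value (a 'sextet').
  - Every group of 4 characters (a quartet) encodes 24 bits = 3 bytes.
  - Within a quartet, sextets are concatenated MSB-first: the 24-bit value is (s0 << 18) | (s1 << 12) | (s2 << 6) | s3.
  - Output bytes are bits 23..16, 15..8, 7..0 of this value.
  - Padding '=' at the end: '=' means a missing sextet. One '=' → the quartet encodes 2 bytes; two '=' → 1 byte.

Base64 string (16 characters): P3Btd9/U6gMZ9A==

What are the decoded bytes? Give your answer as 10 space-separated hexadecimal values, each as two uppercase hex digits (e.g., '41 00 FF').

After char 0 ('P'=15): chars_in_quartet=1 acc=0xF bytes_emitted=0
After char 1 ('3'=55): chars_in_quartet=2 acc=0x3F7 bytes_emitted=0
After char 2 ('B'=1): chars_in_quartet=3 acc=0xFDC1 bytes_emitted=0
After char 3 ('t'=45): chars_in_quartet=4 acc=0x3F706D -> emit 3F 70 6D, reset; bytes_emitted=3
After char 4 ('d'=29): chars_in_quartet=1 acc=0x1D bytes_emitted=3
After char 5 ('9'=61): chars_in_quartet=2 acc=0x77D bytes_emitted=3
After char 6 ('/'=63): chars_in_quartet=3 acc=0x1DF7F bytes_emitted=3
After char 7 ('U'=20): chars_in_quartet=4 acc=0x77DFD4 -> emit 77 DF D4, reset; bytes_emitted=6
After char 8 ('6'=58): chars_in_quartet=1 acc=0x3A bytes_emitted=6
After char 9 ('g'=32): chars_in_quartet=2 acc=0xEA0 bytes_emitted=6
After char 10 ('M'=12): chars_in_quartet=3 acc=0x3A80C bytes_emitted=6
After char 11 ('Z'=25): chars_in_quartet=4 acc=0xEA0319 -> emit EA 03 19, reset; bytes_emitted=9
After char 12 ('9'=61): chars_in_quartet=1 acc=0x3D bytes_emitted=9
After char 13 ('A'=0): chars_in_quartet=2 acc=0xF40 bytes_emitted=9
Padding '==': partial quartet acc=0xF40 -> emit F4; bytes_emitted=10

Answer: 3F 70 6D 77 DF D4 EA 03 19 F4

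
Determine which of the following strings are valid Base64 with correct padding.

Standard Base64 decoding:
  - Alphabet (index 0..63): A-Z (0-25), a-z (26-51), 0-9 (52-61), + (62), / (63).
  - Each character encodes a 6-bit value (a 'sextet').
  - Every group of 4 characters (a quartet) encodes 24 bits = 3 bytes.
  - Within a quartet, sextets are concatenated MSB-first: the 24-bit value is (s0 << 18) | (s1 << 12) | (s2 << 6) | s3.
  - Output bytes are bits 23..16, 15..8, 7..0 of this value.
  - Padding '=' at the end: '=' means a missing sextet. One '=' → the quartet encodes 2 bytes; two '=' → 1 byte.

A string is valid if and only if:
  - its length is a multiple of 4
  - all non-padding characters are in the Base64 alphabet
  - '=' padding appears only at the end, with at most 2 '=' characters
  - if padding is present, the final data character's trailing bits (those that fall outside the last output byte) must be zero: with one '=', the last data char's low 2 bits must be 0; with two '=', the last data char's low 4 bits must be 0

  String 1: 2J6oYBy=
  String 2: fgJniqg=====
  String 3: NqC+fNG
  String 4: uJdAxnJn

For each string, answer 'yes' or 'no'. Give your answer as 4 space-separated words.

String 1: '2J6oYBy=' → invalid (bad trailing bits)
String 2: 'fgJniqg=====' → invalid (5 pad chars (max 2))
String 3: 'NqC+fNG' → invalid (len=7 not mult of 4)
String 4: 'uJdAxnJn' → valid

Answer: no no no yes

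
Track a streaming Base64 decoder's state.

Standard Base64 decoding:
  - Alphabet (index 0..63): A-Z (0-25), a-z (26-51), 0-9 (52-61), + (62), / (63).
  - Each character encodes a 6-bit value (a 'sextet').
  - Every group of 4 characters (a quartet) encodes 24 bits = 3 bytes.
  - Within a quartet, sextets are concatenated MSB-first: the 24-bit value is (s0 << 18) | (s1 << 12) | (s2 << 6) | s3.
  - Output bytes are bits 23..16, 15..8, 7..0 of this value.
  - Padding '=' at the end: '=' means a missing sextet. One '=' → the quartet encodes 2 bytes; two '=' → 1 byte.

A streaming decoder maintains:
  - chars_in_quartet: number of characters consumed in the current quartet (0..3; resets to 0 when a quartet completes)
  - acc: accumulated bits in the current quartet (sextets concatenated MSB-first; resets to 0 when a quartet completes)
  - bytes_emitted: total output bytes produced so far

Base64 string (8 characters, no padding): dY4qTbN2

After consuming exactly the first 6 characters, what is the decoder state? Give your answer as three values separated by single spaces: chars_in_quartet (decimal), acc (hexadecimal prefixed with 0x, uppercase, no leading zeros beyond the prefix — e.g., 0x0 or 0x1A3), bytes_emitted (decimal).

Answer: 2 0x4DB 3

Derivation:
After char 0 ('d'=29): chars_in_quartet=1 acc=0x1D bytes_emitted=0
After char 1 ('Y'=24): chars_in_quartet=2 acc=0x758 bytes_emitted=0
After char 2 ('4'=56): chars_in_quartet=3 acc=0x1D638 bytes_emitted=0
After char 3 ('q'=42): chars_in_quartet=4 acc=0x758E2A -> emit 75 8E 2A, reset; bytes_emitted=3
After char 4 ('T'=19): chars_in_quartet=1 acc=0x13 bytes_emitted=3
After char 5 ('b'=27): chars_in_quartet=2 acc=0x4DB bytes_emitted=3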